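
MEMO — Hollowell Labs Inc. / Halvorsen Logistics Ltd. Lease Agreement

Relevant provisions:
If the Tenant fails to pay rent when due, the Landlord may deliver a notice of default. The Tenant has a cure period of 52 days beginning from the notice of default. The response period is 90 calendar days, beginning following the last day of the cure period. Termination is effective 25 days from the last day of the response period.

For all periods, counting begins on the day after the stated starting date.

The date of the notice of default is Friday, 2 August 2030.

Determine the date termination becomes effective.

The last day of the cure period: 52 calendar days after 2 August 2030 is 23 September 2030.
The last day of the response period: 90 calendar days after 23 September 2030 is 22 December 2030.
Adding 25 calendar days to 22 December 2030 gives 16 January 2031, which is the date termination becomes effective.

16 January 2031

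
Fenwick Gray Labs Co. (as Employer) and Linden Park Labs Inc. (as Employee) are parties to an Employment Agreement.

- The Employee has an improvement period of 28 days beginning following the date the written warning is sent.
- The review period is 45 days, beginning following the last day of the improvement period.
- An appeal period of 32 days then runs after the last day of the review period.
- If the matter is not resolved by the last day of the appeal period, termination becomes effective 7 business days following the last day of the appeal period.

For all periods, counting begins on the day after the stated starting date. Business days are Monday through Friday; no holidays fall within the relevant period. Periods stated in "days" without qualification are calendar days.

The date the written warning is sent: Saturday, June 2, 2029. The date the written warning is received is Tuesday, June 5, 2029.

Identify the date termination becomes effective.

The last day of the improvement period: June 2, 2029 + 28 days = June 30, 2029.
The last day of the review period: 45 calendar days after June 30, 2029 is August 14, 2029.
The last day of the appeal period: August 14, 2029 + 32 days = September 15, 2029.
The date termination becomes effective: counting 7 business days from Saturday, September 15, 2029 (Sep 17, Sep 18, Sep 19, Sep 20, Sep 21, Sep 24, Sep 25, skipping weekends) reaches Tuesday, September 25, 2029.

September 25, 2029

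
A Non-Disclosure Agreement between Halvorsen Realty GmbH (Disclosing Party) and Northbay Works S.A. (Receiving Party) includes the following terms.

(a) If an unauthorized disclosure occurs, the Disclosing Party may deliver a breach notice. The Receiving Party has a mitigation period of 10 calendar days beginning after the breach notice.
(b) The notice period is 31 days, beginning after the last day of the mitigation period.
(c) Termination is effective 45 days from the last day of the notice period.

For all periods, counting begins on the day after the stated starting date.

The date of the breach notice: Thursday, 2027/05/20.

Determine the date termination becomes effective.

Adding 10 calendar days to 2027/05/20 gives 2027/05/30, which is the last day of the mitigation period.
Adding 31 calendar days to 2027/05/30 gives 2027/06/30, which is the last day of the notice period.
The date termination becomes effective: 45 calendar days after 2027/06/30 is 2027/08/14.

2027/08/14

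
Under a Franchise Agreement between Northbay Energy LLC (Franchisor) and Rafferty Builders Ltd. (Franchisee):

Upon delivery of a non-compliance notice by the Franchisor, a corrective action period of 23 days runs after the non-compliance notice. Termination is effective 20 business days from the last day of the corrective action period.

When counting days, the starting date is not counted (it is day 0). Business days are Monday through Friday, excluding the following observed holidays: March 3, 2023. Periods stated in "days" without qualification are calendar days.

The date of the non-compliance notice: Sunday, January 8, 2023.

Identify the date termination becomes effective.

Adding 23 calendar days to January 8, 2023 gives January 31, 2023, which is the last day of the corrective action period.
From Tuesday, January 31, 2023, 20 business days (Feb 1, Feb 2, Feb 3, Feb 6, …, Feb 24, Feb 27, Feb 28, skipping weekends) brings us to Tuesday, February 28, 2023, which is the date termination becomes effective.

February 28, 2023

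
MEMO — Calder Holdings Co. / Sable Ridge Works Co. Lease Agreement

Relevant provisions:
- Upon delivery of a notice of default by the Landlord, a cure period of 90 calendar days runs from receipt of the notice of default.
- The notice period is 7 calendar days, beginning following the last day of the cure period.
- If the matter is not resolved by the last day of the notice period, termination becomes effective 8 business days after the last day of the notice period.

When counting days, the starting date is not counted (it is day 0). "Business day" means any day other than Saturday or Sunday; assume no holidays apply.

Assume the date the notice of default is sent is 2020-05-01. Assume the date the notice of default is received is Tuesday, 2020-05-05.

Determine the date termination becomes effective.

2020-08-20

Adding 90 calendar days to 2020-05-05 gives 2020-08-03, which is the last day of the cure period.
The last day of the notice period: 2020-08-03 + 7 days = 2020-08-10.
The date termination becomes effective: counting 8 business days from Monday, 2020-08-10 (Aug 11, Aug 12, Aug 13, Aug 14, Aug 17, Aug 18, Aug 19, Aug 20, skipping weekends) reaches Thursday, 2020-08-20.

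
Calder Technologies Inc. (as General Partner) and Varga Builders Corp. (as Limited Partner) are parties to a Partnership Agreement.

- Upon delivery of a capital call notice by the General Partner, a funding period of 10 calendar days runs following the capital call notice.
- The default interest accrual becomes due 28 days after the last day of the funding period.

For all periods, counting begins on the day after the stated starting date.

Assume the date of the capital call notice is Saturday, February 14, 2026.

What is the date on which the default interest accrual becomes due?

March 24, 2026

Adding 10 calendar days to February 14, 2026 gives February 24, 2026, which is the last day of the funding period.
The date on which the default interest accrual becomes due: 28 calendar days after February 24, 2026 is March 24, 2026.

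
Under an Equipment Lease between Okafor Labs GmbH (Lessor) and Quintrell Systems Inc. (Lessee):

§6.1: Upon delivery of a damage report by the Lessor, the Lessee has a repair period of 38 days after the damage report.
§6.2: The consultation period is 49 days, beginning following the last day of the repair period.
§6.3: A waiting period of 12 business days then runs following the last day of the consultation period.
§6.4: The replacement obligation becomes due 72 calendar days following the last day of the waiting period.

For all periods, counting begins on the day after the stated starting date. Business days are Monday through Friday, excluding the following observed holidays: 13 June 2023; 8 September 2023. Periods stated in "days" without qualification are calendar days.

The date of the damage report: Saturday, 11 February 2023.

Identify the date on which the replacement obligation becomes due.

5 August 2023

The last day of the repair period: 38 calendar days after 11 February 2023 is 21 March 2023.
The last day of the consultation period: 49 calendar days after 21 March 2023 is 9 May 2023.
From Tuesday, 9 May 2023, 12 business days (May 10, May 11, May 12, May 15, …, May 23, May 24, May 25, skipping weekends) brings us to Thursday, 25 May 2023, which is the last day of the waiting period.
The date on which the replacement obligation becomes due: 72 calendar days after 25 May 2023 is 5 August 2023.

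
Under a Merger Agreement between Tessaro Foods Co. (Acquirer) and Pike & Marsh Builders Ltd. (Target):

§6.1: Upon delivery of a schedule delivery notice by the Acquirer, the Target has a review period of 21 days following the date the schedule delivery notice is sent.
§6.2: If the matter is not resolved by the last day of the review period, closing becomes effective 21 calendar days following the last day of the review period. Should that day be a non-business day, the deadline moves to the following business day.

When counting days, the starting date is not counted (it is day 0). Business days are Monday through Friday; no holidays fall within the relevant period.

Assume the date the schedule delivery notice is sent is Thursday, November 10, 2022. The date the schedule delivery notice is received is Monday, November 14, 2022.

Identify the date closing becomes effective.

Adding 21 calendar days to November 10, 2022 gives December 1, 2022, which is the last day of the review period.
The date closing becomes effective: 21 calendar days after December 1, 2022 is December 22, 2022. December 22, 2022 is a Thursday, so no roll-forward applies.

December 22, 2022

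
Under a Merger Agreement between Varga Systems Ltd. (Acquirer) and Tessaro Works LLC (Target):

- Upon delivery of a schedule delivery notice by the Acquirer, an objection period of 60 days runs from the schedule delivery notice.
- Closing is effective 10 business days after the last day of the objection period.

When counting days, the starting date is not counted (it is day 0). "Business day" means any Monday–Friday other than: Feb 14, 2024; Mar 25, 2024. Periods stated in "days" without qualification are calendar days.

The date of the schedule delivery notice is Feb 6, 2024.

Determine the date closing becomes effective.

The last day of the objection period: Feb 6, 2024 + 60 days = Apr 6, 2024.
The date closing becomes effective: counting 10 business days from Saturday, Apr 6, 2024 (Apr 8, Apr 9, Apr 10, Apr 11, Apr 12, Apr 15, Apr 16, Apr 17, Apr 18, Apr 19, skipping weekends) reaches Friday, Apr 19, 2024.

Apr 19, 2024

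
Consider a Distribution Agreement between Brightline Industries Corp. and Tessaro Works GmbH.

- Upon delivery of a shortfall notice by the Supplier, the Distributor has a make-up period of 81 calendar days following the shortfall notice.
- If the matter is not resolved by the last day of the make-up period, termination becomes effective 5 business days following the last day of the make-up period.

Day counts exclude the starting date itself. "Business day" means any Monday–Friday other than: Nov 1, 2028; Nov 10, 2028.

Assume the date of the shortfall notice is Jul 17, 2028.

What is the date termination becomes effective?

Adding 81 calendar days to Jul 17, 2028 gives Oct 6, 2028, which is the last day of the make-up period.
The date termination becomes effective: 5 business days after Friday, Oct 6, 2028, skipping weekends — Oct 9, Oct 10, Oct 11, Oct 12, Oct 13 — lands on Friday, Oct 13, 2028.

Oct 13, 2028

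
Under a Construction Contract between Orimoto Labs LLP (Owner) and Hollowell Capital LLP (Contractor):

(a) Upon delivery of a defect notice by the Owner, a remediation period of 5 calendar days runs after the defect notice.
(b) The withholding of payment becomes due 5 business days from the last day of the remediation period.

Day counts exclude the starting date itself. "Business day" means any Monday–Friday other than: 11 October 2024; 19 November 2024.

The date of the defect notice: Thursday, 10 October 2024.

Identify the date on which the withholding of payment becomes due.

The last day of the remediation period: 5 calendar days after 10 October 2024 is 15 October 2024.
The date on which the withholding of payment becomes due: 5 business days after Tuesday, 15 October 2024, skipping weekends — Oct 16, Oct 17, Oct 18, Oct 21, Oct 22 — lands on Tuesday, 22 October 2024.

22 October 2024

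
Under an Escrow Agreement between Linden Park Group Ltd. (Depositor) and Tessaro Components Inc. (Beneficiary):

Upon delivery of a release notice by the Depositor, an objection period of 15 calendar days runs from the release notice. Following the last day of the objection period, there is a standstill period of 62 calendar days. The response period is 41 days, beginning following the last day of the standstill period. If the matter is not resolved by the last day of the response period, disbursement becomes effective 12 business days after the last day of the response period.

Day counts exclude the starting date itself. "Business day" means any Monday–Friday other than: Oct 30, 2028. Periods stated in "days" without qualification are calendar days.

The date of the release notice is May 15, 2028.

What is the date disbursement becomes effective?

Sep 26, 2028

The last day of the objection period: May 15, 2028 + 15 days = May 30, 2028.
The last day of the standstill period: 62 calendar days after May 30, 2028 is Jul 31, 2028.
Adding 41 calendar days to Jul 31, 2028 gives Sep 10, 2028, which is the last day of the response period.
The date disbursement becomes effective: counting 12 business days from Sunday, Sep 10, 2028 (Sep 11, Sep 12, Sep 13, Sep 14, …, Sep 22, Sep 25, Sep 26, skipping weekends) reaches Tuesday, Sep 26, 2028.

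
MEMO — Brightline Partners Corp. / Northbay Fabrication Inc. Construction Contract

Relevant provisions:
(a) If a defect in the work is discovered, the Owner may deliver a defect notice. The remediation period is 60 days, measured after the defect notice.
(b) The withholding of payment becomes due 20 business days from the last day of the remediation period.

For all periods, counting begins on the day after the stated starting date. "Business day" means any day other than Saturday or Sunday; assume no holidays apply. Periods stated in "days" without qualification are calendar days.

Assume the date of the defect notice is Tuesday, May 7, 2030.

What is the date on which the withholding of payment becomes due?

The last day of the remediation period: 60 calendar days after May 7, 2030 is Jul 6, 2030.
From Saturday, Jul 6, 2030, 20 business days (Jul 8, Jul 9, Jul 10, Jul 11, …, Jul 31, Aug 1, Aug 2, skipping weekends) brings us to Friday, Aug 2, 2030, which is the date on which the withholding of payment becomes due.

Aug 2, 2030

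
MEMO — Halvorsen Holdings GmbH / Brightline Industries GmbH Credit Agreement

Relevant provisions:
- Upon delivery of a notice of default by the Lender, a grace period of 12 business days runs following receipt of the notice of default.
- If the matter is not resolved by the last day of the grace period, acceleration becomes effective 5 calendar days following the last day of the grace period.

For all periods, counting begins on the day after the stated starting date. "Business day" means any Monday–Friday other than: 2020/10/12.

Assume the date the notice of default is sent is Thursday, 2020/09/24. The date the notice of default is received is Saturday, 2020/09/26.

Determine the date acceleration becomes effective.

The last day of the grace period: counting 12 business days from Saturday, 2020/09/26 (Sep 28, Sep 29, Sep 30, Oct 1, …, Oct 9, Oct 13, Oct 14, skipping weekends and the listed holiday on Oct 12) reaches Wednesday, 2020/10/14.
The date acceleration becomes effective: 5 calendar days after 2020/10/14 is 2020/10/19.

2020/10/19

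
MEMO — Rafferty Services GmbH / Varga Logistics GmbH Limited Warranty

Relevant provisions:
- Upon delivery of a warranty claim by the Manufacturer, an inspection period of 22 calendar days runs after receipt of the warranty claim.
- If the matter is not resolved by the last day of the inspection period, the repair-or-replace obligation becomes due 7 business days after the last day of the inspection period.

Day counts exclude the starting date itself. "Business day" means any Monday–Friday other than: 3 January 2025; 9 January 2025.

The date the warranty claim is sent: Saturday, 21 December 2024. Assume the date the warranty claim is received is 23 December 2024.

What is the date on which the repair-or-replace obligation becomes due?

23 January 2025

The last day of the inspection period: 23 December 2024 + 22 days = 14 January 2025.
The date on which the repair-or-replace obligation becomes due: counting 7 business days from Tuesday, 14 January 2025 (Jan 15, Jan 16, Jan 17, Jan 20, Jan 21, Jan 22, Jan 23, skipping weekends) reaches Thursday, 23 January 2025.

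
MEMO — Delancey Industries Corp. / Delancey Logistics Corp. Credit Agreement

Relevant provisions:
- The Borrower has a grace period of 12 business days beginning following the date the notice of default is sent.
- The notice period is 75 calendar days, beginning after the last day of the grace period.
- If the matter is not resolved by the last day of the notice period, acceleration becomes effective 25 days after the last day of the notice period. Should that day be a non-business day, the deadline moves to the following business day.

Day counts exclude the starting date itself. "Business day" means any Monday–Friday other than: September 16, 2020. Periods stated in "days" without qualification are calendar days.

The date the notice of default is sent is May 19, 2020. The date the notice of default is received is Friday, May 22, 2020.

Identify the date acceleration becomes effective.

September 14, 2020

From Tuesday, May 19, 2020, 12 business days (May 20, May 21, May 22, May 25, …, Jun 2, Jun 3, Jun 4, skipping weekends) brings us to Thursday, June 4, 2020, which is the last day of the grace period.
The last day of the notice period: 75 calendar days after June 4, 2020 is August 18, 2020.
Adding 25 calendar days to August 18, 2020 gives September 12, 2020, which is the date acceleration becomes effective. That falls on a Saturday, so it rolls to the next business day, Monday, September 14, 2020.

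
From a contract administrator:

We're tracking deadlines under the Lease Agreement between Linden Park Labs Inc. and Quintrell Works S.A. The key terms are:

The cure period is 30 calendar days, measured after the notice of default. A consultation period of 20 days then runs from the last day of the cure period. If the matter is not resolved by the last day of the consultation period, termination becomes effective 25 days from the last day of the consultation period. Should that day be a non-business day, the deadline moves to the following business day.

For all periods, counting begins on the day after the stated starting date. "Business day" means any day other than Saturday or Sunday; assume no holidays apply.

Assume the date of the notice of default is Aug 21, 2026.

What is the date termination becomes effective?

Nov 4, 2026

The last day of the cure period: 30 calendar days after Aug 21, 2026 is Sep 20, 2026.
The last day of the consultation period: 20 calendar days after Sep 20, 2026 is Oct 10, 2026.
The date termination becomes effective: Oct 10, 2026 + 25 days = Nov 4, 2026. Nov 4, 2026 is a Wednesday, so no roll-forward applies.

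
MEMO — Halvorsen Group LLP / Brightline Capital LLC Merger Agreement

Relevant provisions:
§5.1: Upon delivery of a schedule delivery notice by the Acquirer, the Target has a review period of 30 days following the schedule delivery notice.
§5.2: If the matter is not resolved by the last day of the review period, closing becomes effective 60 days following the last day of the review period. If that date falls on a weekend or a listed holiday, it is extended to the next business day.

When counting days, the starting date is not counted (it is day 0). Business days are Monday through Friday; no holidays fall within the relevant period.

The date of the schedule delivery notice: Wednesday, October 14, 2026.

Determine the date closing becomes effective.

Adding 30 calendar days to October 14, 2026 gives November 13, 2026, which is the last day of the review period.
Adding 60 calendar days to November 13, 2026 gives January 12, 2027, which is the date closing becomes effective. January 12, 2027 is a Tuesday, so no roll-forward applies.

January 12, 2027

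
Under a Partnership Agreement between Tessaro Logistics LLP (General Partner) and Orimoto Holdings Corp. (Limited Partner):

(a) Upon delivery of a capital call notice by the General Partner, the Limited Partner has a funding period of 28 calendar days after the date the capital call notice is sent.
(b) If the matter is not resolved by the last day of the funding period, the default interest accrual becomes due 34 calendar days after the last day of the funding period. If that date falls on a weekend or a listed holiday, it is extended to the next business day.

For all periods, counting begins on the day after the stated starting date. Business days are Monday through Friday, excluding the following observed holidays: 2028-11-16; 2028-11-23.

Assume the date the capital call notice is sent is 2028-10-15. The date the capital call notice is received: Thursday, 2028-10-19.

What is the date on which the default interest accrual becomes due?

Adding 28 calendar days to 2028-10-15 gives 2028-11-12, which is the last day of the funding period.
Adding 34 calendar days to 2028-11-12 gives 2028-12-16, which is the date on which the default interest accrual becomes due. That falls on a Saturday, so it rolls to the next business day, Monday, 2028-12-18.

2028-12-18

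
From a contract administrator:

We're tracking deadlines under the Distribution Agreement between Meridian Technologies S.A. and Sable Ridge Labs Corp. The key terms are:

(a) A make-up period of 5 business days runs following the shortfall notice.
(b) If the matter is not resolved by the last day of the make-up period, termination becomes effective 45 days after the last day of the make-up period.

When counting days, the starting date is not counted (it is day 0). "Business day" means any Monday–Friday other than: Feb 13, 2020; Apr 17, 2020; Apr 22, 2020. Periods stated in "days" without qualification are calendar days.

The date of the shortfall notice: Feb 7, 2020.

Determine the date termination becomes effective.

The last day of the make-up period: 5 business days after Friday, Feb 7, 2020, skipping weekends and the listed holiday on Feb 13 — Feb 10, Feb 11, Feb 12, Feb 14, Feb 17 — lands on Monday, Feb 17, 2020.
The date termination becomes effective: Feb 17, 2020 + 45 days = Apr 2, 2020.

Apr 2, 2020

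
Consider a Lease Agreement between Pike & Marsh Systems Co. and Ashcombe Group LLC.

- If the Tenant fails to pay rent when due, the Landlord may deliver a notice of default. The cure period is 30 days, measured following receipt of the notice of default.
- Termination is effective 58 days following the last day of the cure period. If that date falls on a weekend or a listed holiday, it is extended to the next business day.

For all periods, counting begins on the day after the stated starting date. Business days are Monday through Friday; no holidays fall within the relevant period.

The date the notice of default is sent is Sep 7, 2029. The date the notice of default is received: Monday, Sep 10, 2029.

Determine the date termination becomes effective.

The last day of the cure period: 30 calendar days after Sep 10, 2029 is Oct 10, 2029.
The date termination becomes effective: Oct 10, 2029 + 58 days = Dec 7, 2029. Dec 7, 2029 is a Friday, so no roll-forward applies.

Dec 7, 2029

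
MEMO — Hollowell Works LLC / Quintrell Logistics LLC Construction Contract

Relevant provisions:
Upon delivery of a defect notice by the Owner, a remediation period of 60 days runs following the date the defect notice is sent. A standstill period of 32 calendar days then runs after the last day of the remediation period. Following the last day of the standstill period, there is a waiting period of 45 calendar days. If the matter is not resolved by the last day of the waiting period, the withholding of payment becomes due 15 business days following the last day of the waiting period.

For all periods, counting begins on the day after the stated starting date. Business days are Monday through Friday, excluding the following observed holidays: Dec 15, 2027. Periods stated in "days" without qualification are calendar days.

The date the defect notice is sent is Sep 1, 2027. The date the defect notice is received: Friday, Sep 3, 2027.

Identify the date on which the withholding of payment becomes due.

Feb 4, 2028

The last day of the remediation period: 60 calendar days after Sep 1, 2027 is Oct 31, 2027.
Adding 32 calendar days to Oct 31, 2027 gives Dec 2, 2027, which is the last day of the standstill period.
The last day of the waiting period: 45 calendar days after Dec 2, 2027 is Jan 16, 2028.
The date on which the withholding of payment becomes due: 15 business days after Sunday, Jan 16, 2028, skipping weekends — Jan 17, Jan 18, Jan 19, Jan 20, …, Feb 2, Feb 3, Feb 4 — lands on Friday, Feb 4, 2028.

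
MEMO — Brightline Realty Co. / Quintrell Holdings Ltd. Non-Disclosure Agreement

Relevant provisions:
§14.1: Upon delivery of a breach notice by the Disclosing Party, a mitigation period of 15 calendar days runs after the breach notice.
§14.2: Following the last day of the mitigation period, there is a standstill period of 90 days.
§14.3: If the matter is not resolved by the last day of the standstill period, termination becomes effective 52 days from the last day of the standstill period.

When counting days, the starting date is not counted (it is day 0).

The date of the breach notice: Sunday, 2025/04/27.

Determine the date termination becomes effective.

The last day of the mitigation period: 2025/04/27 + 15 days = 2025/05/12.
Adding 90 calendar days to 2025/05/12 gives 2025/08/10, which is the last day of the standstill period.
Adding 52 calendar days to 2025/08/10 gives 2025/10/01, which is the date termination becomes effective.

2025/10/01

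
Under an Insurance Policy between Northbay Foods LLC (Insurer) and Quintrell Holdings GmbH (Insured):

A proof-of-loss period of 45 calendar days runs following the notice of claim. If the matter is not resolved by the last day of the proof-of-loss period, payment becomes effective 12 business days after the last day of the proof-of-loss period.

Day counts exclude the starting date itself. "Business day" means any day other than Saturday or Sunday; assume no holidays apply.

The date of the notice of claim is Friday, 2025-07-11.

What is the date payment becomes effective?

The last day of the proof-of-loss period: 45 calendar days after 2025-07-11 is 2025-08-25.
From Monday, 2025-08-25, 12 business days (Aug 26, Aug 27, Aug 28, Aug 29, …, Sep 8, Sep 9, Sep 10, skipping weekends) brings us to Wednesday, 2025-09-10, which is the date payment becomes effective.

2025-09-10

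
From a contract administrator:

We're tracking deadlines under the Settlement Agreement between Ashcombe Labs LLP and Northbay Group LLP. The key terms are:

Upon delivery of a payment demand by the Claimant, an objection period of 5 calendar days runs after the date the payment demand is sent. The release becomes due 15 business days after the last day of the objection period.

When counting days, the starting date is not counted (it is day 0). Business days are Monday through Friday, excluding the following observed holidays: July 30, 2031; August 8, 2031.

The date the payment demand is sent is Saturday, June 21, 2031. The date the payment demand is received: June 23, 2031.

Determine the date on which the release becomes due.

July 17, 2031

Adding 5 calendar days to June 21, 2031 gives June 26, 2031, which is the last day of the objection period.
The date on which the release becomes due: 15 business days after Thursday, June 26, 2031, skipping weekends — Jun 27, Jun 30, Jul 1, Jul 2, …, Jul 15, Jul 16, Jul 17 — lands on Thursday, July 17, 2031.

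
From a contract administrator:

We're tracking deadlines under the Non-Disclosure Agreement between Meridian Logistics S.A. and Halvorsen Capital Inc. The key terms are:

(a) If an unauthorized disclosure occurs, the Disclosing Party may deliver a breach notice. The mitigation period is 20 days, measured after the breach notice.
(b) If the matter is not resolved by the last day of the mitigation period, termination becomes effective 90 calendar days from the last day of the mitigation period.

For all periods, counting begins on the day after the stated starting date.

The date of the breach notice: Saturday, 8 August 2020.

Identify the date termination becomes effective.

Adding 20 calendar days to 8 August 2020 gives 28 August 2020, which is the last day of the mitigation period.
Adding 90 calendar days to 28 August 2020 gives 26 November 2020, which is the date termination becomes effective.

26 November 2020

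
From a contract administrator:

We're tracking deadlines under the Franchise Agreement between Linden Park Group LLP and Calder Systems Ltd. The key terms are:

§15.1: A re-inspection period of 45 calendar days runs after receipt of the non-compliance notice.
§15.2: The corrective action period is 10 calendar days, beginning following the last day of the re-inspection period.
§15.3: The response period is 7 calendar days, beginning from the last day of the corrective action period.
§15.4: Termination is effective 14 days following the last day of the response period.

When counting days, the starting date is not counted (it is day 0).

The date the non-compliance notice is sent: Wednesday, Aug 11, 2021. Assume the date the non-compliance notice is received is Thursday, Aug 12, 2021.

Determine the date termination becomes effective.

Oct 27, 2021

Adding 45 calendar days to Aug 12, 2021 gives Sep 26, 2021, which is the last day of the re-inspection period.
The last day of the corrective action period: Sep 26, 2021 + 10 days = Oct 6, 2021.
The last day of the response period: 7 calendar days after Oct 6, 2021 is Oct 13, 2021.
The date termination becomes effective: Oct 13, 2021 + 14 days = Oct 27, 2021.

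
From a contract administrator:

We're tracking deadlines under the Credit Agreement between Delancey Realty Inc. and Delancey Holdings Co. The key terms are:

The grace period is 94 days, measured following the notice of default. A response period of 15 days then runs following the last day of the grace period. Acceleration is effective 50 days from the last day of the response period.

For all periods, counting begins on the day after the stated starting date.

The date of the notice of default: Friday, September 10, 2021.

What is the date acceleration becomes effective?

The last day of the grace period: September 10, 2021 + 94 days = December 13, 2021.
The last day of the response period: 15 calendar days after December 13, 2021 is December 28, 2021.
The date acceleration becomes effective: 50 calendar days after December 28, 2021 is February 16, 2022.

February 16, 2022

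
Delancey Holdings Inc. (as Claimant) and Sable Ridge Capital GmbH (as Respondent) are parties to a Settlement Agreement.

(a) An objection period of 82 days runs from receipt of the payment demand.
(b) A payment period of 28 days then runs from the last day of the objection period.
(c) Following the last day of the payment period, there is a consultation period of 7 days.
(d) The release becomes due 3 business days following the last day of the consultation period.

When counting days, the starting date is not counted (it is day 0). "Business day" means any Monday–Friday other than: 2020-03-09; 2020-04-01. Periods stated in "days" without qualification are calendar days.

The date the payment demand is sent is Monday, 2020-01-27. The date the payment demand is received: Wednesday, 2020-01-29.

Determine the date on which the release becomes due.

The last day of the objection period: 82 calendar days after 2020-01-29 is 2020-04-20.
Adding 28 calendar days to 2020-04-20 gives 2020-05-18, which is the last day of the payment period.
Adding 7 calendar days to 2020-05-18 gives 2020-05-25, which is the last day of the consultation period.
From Monday, 2020-05-25, 3 business days (May 26, May 27, May 28, skipping weekends) brings us to Thursday, 2020-05-28, which is the date on which the release becomes due.

2020-05-28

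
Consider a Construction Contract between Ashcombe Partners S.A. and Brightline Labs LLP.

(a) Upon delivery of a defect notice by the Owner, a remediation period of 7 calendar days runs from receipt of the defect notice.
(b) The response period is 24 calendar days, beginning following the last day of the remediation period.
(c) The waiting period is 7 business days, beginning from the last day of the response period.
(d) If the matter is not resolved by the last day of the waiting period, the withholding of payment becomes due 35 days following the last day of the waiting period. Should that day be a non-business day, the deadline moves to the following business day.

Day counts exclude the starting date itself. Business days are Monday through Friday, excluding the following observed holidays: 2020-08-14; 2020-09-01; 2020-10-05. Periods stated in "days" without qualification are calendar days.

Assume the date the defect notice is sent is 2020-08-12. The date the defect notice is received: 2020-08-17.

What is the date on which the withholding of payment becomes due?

2020-11-02

The last day of the remediation period: 7 calendar days after 2020-08-17 is 2020-08-24.
Adding 24 calendar days to 2020-08-24 gives 2020-09-17, which is the last day of the response period.
From Thursday, 2020-09-17, 7 business days (Sep 18, Sep 21, Sep 22, Sep 23, Sep 24, Sep 25, Sep 28, skipping weekends) brings us to Monday, 2020-09-28, which is the last day of the waiting period.
Adding 35 calendar days to 2020-09-28 gives 2020-11-02, which is the date on which the withholding of payment becomes due. 2020-11-02 is a Monday and is not a listed holiday, so no roll-forward applies.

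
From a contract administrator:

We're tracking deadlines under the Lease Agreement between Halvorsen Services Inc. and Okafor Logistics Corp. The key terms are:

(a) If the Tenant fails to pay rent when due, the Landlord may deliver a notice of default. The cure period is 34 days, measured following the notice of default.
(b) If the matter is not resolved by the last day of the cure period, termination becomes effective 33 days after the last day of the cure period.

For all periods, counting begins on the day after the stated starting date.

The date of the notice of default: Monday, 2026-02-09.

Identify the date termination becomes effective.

The last day of the cure period: 34 calendar days after 2026-02-09 is 2026-03-15.
The date termination becomes effective: 33 calendar days after 2026-03-15 is 2026-04-17.

2026-04-17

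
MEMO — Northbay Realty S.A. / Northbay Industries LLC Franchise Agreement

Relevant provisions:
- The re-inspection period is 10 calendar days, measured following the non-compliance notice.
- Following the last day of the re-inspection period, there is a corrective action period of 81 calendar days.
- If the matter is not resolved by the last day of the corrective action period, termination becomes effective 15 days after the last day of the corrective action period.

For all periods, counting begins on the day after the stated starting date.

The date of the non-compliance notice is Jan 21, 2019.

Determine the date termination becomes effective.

Adding 10 calendar days to Jan 21, 2019 gives Jan 31, 2019, which is the last day of the re-inspection period.
The last day of the corrective action period: 81 calendar days after Jan 31, 2019 is Apr 22, 2019.
The date termination becomes effective: Apr 22, 2019 + 15 days = May 7, 2019.

May 7, 2019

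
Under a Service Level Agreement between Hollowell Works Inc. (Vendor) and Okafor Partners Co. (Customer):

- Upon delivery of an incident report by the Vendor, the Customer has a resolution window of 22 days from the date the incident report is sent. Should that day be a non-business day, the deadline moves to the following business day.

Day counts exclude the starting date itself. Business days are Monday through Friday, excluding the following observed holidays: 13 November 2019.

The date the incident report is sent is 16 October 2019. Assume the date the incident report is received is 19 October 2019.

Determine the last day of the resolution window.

The last day of the resolution window: 22 calendar days after 16 October 2019 is 7 November 2019. 7 November 2019 is a Thursday and is not a listed holiday, so no roll-forward applies.

7 November 2019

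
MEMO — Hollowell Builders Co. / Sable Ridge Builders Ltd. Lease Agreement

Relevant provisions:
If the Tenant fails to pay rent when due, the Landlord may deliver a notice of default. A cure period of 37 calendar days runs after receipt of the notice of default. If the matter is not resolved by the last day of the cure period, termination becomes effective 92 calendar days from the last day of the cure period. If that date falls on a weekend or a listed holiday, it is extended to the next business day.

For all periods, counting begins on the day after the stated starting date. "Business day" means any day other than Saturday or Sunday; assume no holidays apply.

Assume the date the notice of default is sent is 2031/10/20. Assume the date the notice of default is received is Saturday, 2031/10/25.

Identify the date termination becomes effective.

2032/03/02

Adding 37 calendar days to 2031/10/25 gives 2031/12/01, which is the last day of the cure period.
The date termination becomes effective: 92 calendar days after 2031/12/01 is 2032/03/02. 2032/03/02 is a Tuesday, so no roll-forward applies.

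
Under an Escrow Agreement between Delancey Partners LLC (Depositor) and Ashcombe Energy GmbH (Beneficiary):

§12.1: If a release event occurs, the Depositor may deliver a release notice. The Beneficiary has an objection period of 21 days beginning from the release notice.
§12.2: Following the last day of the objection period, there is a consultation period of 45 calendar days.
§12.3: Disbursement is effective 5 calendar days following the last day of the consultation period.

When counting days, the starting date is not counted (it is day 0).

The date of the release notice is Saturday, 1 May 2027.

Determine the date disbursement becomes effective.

The last day of the objection period: 21 calendar days after 1 May 2027 is 22 May 2027.
The last day of the consultation period: 22 May 2027 + 45 days = 6 July 2027.
Adding 5 calendar days to 6 July 2027 gives 11 July 2027, which is the date disbursement becomes effective.

11 July 2027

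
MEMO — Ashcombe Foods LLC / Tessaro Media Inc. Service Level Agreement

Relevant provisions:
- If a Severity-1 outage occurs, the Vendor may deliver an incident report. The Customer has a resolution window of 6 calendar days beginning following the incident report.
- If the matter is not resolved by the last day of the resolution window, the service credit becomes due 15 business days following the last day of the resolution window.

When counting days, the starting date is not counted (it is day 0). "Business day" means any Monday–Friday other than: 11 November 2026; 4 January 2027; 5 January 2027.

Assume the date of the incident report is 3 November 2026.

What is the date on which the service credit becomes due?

The last day of the resolution window: 6 calendar days after 3 November 2026 is 9 November 2026.
The date on which the service credit becomes due: 15 business days after Monday, 9 November 2026, skipping weekends and the listed holiday on Nov 11 — Nov 10, Nov 12, Nov 13, Nov 16, …, Nov 27, Nov 30, Dec 1 — lands on Tuesday, 1 December 2026.

1 December 2026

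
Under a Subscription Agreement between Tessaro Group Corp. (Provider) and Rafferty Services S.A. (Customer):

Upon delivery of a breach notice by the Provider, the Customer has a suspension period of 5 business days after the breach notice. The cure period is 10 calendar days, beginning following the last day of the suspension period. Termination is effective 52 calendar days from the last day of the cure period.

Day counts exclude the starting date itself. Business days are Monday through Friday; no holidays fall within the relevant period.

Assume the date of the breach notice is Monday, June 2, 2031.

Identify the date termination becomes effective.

The last day of the suspension period: counting 5 business days from Monday, June 2, 2031 (Jun 3, Jun 4, Jun 5, Jun 6, Jun 9, skipping weekends) reaches Monday, June 9, 2031.
Adding 10 calendar days to June 9, 2031 gives June 19, 2031, which is the last day of the cure period.
Adding 52 calendar days to June 19, 2031 gives August 10, 2031, which is the date termination becomes effective.

August 10, 2031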